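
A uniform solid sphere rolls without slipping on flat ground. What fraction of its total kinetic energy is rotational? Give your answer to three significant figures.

Here I = (2/5)MR², so the shape factor k = I/(MR²) = 0.4.
Since ω = v/R, the translational part is ½Mv² and the rotational part is ½I(v/R)² = ½kMv²; the total is ½(1+k)Mv².
The rotational fraction is therefore k/(1+k) = 0.4/1.4 ≈ 0.286.

fraction ≈ 0.286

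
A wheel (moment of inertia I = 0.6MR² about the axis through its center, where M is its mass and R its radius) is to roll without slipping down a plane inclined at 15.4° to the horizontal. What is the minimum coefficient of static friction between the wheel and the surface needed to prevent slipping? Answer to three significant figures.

For this body I = 0.6MR², i.e. k = I/(MR²) = 0.6.
Along the incline Mg sinθ − f = Ma, and torque about the center fR = Iα = kMR²(a/R) gives f = kMa.
These give a = g sinθ/(1+k) and the required friction f = kMg sinθ/(1+k).
The normal force is N = Mg cosθ, so μ_min = f/N = k tanθ/(1+k).
μ_min = 0.6 × tan15.4° / 1.6 ≈ 0.103.

μ_min ≈ 0.103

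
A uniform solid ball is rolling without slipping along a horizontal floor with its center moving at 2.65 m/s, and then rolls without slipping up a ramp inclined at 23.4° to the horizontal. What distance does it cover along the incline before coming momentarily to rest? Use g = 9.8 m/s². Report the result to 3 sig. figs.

d ≈ 1.26 m

The moment of inertia is (2/5)MR², giving k ≡ I/(MR²) = 0.4.
Pure rolling means v = ωR; then KE = ½Mv² + ½I(v/R)² = ½(1+k)Mv² = (7/10)Mv².
Setting this equal to Mgh gives the vertical rise h = (1+k)v₀²/(2g) = 1.4×2.65²/(2×9.8) = 0.5016 m.
The distance along the slope is d = h/sinθ = 0.5016/sin23.4° ≈ 1.26 m.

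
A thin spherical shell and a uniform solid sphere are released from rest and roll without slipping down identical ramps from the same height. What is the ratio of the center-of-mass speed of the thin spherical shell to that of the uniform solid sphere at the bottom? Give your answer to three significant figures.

Each satisfies Mgh = ½(1+k)Mv² with k = I/(MR²), so v ∝ 1/√(1+k).
For the thin spherical shell k = 2/3; for the uniform solid sphere k = 0.4.
v₁/v₂ = √((1+k₂)/(1+k₁)) = √(1.4/1.667) ≈ 0.917.

v_ratio ≈ 0.917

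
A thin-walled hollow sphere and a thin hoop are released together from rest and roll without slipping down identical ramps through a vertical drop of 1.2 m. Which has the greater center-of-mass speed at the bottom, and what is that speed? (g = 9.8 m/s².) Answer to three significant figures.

For rolling without slipping, Mgh = ½(1+k)Mv² where k = I/(MR²), so v = √(2gh/(1+k)).
Thin-walled hollow sphere: k = 2/3, giving v = √(2×9.8×1.2/1.667) = 3.757 m/s.
Thin hoop: k = 1, giving v = √(2×9.8×1.2/2) = 3.429 m/s.
The smaller k wins: the thin-walled hollow sphere, at ≈ 3.76 m/s.

the thin-walled hollow sphere, at v ≈ 3.76 m/s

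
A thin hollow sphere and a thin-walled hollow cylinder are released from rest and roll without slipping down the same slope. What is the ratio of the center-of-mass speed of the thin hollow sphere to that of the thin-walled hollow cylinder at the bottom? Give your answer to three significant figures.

Each satisfies Mgh = ½(1+k)Mv² with k = I/(MR²), so v ∝ 1/√(1+k).
For the thin hollow sphere k = 2/3; for the thin-walled hollow cylinder k = 1.
v₁/v₂ = √((1+k₂)/(1+k₁)) = √(2/1.667) ≈ 1.10.

v_ratio ≈ 1.10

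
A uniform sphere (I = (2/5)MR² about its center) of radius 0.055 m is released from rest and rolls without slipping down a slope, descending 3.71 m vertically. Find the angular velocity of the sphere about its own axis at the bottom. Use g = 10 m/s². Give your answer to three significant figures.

ω ≈ 132 rad/s

The moment of inertia is (2/5)MR², giving k ≡ I/(MR²) = 0.4.
The rolling condition ω = v/R makes the rotational term ½I(v/R)² = ½kMv², so KE_total = ½(1+k)Mv² = (7/10)Mv².
Energy conservation Mgh = ½(1+k)Mv² gives v = √(2gh/(1+k)) = √(2 × 10 × 3.71 / 1.4) = 7.28 m/s.
The angular speed follows from ω = v/R = 7.28/0.055 ≈ 132 rad/s.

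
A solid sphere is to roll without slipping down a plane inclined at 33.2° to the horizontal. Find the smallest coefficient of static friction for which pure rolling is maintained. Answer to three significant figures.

μ_min ≈ 0.187

For this body I = (2/5)MR², i.e. k = I/(MR²) = 0.4.
Translational: Mg sinθ − f = Ma. Rotational about the CM: fR = Iα = kMRa, so f = kMa.
These give a = g sinθ/(1+k) and the required friction f = kMg sinθ/(1+k).
The normal force is N = Mg cosθ, so μ_min = f/N = k tanθ/(1+k).
μ_min = 0.4 × tan33.2° / 1.4 ≈ 0.187.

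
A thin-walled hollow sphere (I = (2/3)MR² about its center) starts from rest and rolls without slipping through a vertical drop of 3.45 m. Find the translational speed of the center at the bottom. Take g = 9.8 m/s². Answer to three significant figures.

v ≈ 6.37 m/s

Here I = (2/3)MR², so the shape factor k = I/(MR²) = 2/3.
The rolling condition ω = v/R makes the rotational term ½I(v/R)² = ½kMv², so KE_total = ½(1+k)Mv² = (5/6)Mv².
Setting Mgh = (5/6)Mv² gives v = √(2gh/(1+k)) = √(2·9.8·3.45/1.667) ≈ 6.37 m/s.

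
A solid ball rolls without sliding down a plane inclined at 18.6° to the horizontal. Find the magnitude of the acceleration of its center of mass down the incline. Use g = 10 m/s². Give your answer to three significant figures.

The moment of inertia is (2/5)MR², giving k ≡ I/(MR²) = 0.4.
Along the incline Mg sinθ − f = Ma, and torque about the center fR = Iα = kMR²(a/R) gives f = kMa.
Eliminating f: Mg sinθ = (1+k)Ma, so a = g sinθ/(1+k) = 10 × sin18.6° / 1.4 ≈ 2.28 m/s².

a ≈ 2.28 m/s²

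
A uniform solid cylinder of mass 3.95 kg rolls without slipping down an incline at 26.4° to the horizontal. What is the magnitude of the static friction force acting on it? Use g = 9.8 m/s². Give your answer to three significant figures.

f ≈ 5.74 N

For this body I = (1/2)MR², i.e. k = I/(MR²) = 0.5.
Along the incline Mg sinθ − f = Ma, and torque about the center fR = Iα = kMR²(a/R) gives f = kMa.
Combining, a = g sinθ/(1+k) and f = kMa = kMg sinθ/(1+k).
f = 0.5 × 3.95 × 9.8 × sin26.4° / 1.5 ≈ 5.74 N.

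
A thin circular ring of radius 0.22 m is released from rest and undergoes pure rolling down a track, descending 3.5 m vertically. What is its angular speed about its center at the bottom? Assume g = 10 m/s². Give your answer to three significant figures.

For this body I = MR², i.e. k = I/(MR²) = 1.
Since it rolls without slipping, ω = v/R and KE = ½Mv² + ½Iω² = ½(1+k)Mv² = Mv².
Energy conservation Mgh = ½(1+k)Mv² gives v = √(2gh/(1+k)) = √(2 × 10 × 3.5 / 2) = 5.916 m/s.
Then ω = v/R = 5.916 / 0.22 ≈ 26.9 rad/s.

ω ≈ 26.9 rad/s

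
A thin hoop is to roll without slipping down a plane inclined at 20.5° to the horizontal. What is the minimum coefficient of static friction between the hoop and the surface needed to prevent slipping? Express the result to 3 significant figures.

μ_min ≈ 0.187

With I = MR², the ratio k = I/(MR²) is 1.
Along the incline Mg sinθ − f = Ma, and torque about the center fR = Iα = kMR²(a/R) gives f = kMa.
These give a = g sinθ/(1+k) and the required friction f = kMg sinθ/(1+k).
With N = Mg cosθ, the no-slip condition f ≤ μN gives μ_min = f/N = k tanθ/(1+k).
μ_min = 1 × tan20.5° / 2 ≈ 0.187.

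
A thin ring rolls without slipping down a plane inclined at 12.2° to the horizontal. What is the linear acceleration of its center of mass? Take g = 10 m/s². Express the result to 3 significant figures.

The moment of inertia is MR², giving k ≡ I/(MR²) = 1.
Newton's second law down the slope: Mg sinθ − f = Ma. The torque equation fR = Iα (with α = a/R) gives f = kMa.
Eliminating f: Mg sinθ = (1+k)Ma, so a = g sinθ/(1+k) = 10 × sin12.2° / 2 ≈ 1.06 m/s².

a ≈ 1.06 m/s²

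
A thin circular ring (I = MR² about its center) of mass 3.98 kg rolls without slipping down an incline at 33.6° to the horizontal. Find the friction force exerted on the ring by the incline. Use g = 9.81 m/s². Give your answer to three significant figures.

f ≈ 10.8 N

For this body I = MR², i.e. k = I/(MR²) = 1.
Newton's second law down the slope: Mg sinθ − f = Ma. The torque equation fR = Iα (with α = a/R) gives f = kMa.
Combining, a = g sinθ/(1+k) and f = kMa = kMg sinθ/(1+k).
f = 1 × 3.98 × 9.81 × sin33.6° / 2 ≈ 10.8 N.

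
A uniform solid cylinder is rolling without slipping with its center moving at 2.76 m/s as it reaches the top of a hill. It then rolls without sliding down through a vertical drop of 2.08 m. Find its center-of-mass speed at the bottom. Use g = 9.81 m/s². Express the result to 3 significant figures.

The moment of inertia is (1/2)MR², giving k ≡ I/(MR²) = 0.5.
The rolling condition ω = v/R makes the rotational term ½I(v/R)² = ½kMv², so KE_total = ½(1+k)Mv² = (3/4)Mv².
Energy conservation: (3/4)Mv₀² + Mgh = (3/4)Mv², so v² = v₀² + 2gh/(1+k).
v = √(2.76² + 2×9.81×2.08/1.5) = √34.82 ≈ 5.90 m/s.

v ≈ 5.90 m/s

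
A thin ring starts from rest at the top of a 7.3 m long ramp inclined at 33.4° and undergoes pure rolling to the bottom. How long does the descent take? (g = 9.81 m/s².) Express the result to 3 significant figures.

t ≈ 2.33 s

With I = MR², the ratio k = I/(MR²) is 1.
Along the incline Mg sinθ − f = Ma, and torque about the center fR = Iα = kMR²(a/R) gives f = kMa.
Hence a = g sinθ/(1+k) = 9.81×sin33.4°/2 = 2.7 m/s².
Starting from rest, L = ½at², so t = √(2L/a) = √(2×7.3/2.7) ≈ 2.33 s.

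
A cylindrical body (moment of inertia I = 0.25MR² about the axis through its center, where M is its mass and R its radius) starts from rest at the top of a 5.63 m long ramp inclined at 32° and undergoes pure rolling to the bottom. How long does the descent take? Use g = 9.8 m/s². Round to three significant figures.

t ≈ 1.65 s

With I = 0.25MR², the ratio k = I/(MR²) is 0.25.
Translational: Mg sinθ − f = Ma. Rotational about the CM: fR = Iα = kMRa, so f = kMa.
Hence a = g sinθ/(1+k) = 9.8×sin32°/1.25 = 4.155 m/s².
With constant a from rest, t = √(2L/a) = √(2·5.63/4.155) ≈ 1.65 s.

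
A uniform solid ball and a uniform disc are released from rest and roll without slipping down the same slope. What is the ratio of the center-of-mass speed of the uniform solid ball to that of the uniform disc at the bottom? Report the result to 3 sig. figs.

v_ratio ≈ 1.04

Each satisfies Mgh = ½(1+k)Mv² with k = I/(MR²), so v ∝ 1/√(1+k).
For the uniform solid ball k = 0.4; for the uniform disc k = 0.5.
v₁/v₂ = √((1+k₂)/(1+k₁)) = √(1.5/1.4) ≈ 1.04.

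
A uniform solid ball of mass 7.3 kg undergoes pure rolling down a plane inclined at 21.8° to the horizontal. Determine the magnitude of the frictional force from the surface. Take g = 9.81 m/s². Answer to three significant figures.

f ≈ 7.60 N

With I = (2/5)MR², the ratio k = I/(MR²) is 0.4.
Translational: Mg sinθ − f = Ma. Rotational about the CM: fR = Iα = kMRa, so f = kMa.
Combining, a = g sinθ/(1+k) and f = kMa = kMg sinθ/(1+k).
f = 0.4 × 7.3 × 9.81 × sin21.8° / 1.4 ≈ 7.60 N.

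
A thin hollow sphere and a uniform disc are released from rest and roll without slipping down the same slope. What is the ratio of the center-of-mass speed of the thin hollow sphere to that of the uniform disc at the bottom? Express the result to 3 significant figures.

Each satisfies Mgh = ½(1+k)Mv² with k = I/(MR²), so v ∝ 1/√(1+k).
For the thin hollow sphere k = 2/3; for the uniform disc k = 0.5.
v₁/v₂ = √((1+k₂)/(1+k₁)) = √(1.5/1.667) ≈ 0.949.

v_ratio ≈ 0.949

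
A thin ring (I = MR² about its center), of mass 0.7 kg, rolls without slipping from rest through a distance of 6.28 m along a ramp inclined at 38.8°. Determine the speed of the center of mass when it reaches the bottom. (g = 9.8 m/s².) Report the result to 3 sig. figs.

For this body I = MR², i.e. k = I/(MR²) = 1.
Pure rolling means v = ωR; then KE = ½Mv² + ½I(v/R)² = ½(1+k)Mv² = Mv².
The vertical drop is h = L sinθ = 6.28 × sin38.8° = 3.935 m.
Energy conservation: Mgh = Mv², so v = √(2gh/(1+k)) = √(2 × 9.8 × 3.935 / 2) ≈ 6.21 m/s.

v ≈ 6.21 m/s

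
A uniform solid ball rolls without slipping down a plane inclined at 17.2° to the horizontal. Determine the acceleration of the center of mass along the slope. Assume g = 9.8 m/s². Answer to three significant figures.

With I = (2/5)MR², the ratio k = I/(MR²) is 0.4.
Translational: Mg sinθ − f = Ma. Rotational about the CM: fR = Iα = kMRa, so f = kMa.
Eliminating f: Mg sinθ = (1+k)Ma, so a = g sinθ/(1+k) = 9.8 × sin17.2° / 1.4 ≈ 2.07 m/s².

a ≈ 2.07 m/s²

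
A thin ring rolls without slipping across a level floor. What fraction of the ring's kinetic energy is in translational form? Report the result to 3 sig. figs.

The moment of inertia is MR², giving k ≡ I/(MR²) = 1.
With ω = v/R, KE_trans = ½Mv² and KE_rot = ½Iω² = ½kMv², so KE_total = ½(1+k)Mv².
The translational fraction is therefore 1/(1+k) = 1/2 ≈ 0.500.

fraction ≈ 0.500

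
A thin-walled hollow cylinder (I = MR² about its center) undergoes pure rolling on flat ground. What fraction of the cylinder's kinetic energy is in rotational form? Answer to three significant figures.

The moment of inertia is MR², giving k ≡ I/(MR²) = 1.
Since ω = v/R, the translational part is ½Mv² and the rotational part is ½I(v/R)² = ½kMv²; the total is ½(1+k)Mv².
The rotational fraction is therefore k/(1+k) = 1/2 ≈ 0.500.

fraction ≈ 0.500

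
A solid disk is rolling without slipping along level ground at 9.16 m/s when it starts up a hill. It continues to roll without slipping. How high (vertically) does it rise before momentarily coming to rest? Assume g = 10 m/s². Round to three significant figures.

Here I = (1/2)MR², so the shape factor k = I/(MR²) = 0.5.
Pure rolling means v = ωR; then KE = ½Mv² + ½I(v/R)² = ½(1+k)Mv² = (3/4)Mv².
All of this converts to potential energy at the highest point: (3/4)Mv₀² = Mgh.
Thus h = (1+k)v₀²/(2g) = 1.5 × 9.16² / (2 × 10) ≈ 6.29 m.

h ≈ 6.29 m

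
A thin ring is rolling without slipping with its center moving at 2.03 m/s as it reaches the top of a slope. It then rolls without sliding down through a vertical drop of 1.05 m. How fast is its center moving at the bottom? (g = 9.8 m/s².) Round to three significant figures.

For this body I = MR², i.e. k = I/(MR²) = 1.
Rolling without slipping gives ω = v/R, so the total kinetic energy is ½Mv² + ½Iω² = ½(1+k)Mv² = Mv².
Energy conservation: Mv₀² + Mgh = Mv², so v² = v₀² + 2gh/(1+k).
v = √(2.03² + 2×9.8×1.05/2) = √14.41 ≈ 3.80 m/s.

v ≈ 3.80 m/s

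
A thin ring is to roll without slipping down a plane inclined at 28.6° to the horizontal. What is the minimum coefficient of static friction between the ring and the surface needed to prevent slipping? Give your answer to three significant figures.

μ_min ≈ 0.273

Here I = MR², so the shape factor k = I/(MR²) = 1.
Newton's second law down the slope: Mg sinθ − f = Ma. The torque equation fR = Iα (with α = a/R) gives f = kMa.
These give a = g sinθ/(1+k) and the required friction f = kMg sinθ/(1+k).
The normal force is N = Mg cosθ, so μ_min = f/N = k tanθ/(1+k).
μ_min = 1 × tan28.6° / 2 ≈ 0.273.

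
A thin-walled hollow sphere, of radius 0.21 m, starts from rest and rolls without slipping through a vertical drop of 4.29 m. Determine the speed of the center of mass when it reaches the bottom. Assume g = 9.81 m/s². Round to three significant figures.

v ≈ 7.11 m/s

The moment of inertia is (2/3)MR², giving k ≡ I/(MR²) = 2/3.
Since it rolls without slipping, ω = v/R and KE = ½Mv² + ½Iω² = ½(1+k)Mv² = (5/6)Mv².
Setting Mgh = (5/6)Mv² gives v = √(2gh/(1+k)) = √(2·9.81·4.29/1.667) ≈ 7.11 m/s.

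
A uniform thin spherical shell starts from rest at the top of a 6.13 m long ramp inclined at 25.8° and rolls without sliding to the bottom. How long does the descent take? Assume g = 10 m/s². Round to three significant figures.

t ≈ 2.17 s

The moment of inertia is (2/3)MR², giving k ≡ I/(MR²) = 2/3.
Translational: Mg sinθ − f = Ma. Rotational about the CM: fR = Iα = kMRa, so f = kMa.
Hence a = g sinθ/(1+k) = 10×sin25.8°/1.667 = 2.611 m/s².
Starting from rest, L = ½at², so t = √(2L/a) = √(2×6.13/2.611) ≈ 2.17 s.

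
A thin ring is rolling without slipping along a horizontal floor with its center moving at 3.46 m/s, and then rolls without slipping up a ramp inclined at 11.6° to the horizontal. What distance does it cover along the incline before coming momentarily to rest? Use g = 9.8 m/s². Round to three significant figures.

d ≈ 6.08 m

For this body I = MR², i.e. k = I/(MR²) = 1.
Since it rolls without slipping, ω = v/R and KE = ½Mv² + ½Iω² = ½(1+k)Mv² = Mv².
Setting this equal to Mgh gives the vertical rise h = (1+k)v₀²/(2g) = 2×3.46²/(2×9.8) = 1.222 m.
Along the incline, d = h/sinθ = 1.222/sin11.6° ≈ 6.08 m.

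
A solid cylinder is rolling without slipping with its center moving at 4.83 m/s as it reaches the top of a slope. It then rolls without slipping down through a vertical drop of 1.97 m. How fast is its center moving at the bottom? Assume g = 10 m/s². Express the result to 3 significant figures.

v ≈ 7.04 m/s

The moment of inertia is (1/2)MR², giving k ≡ I/(MR²) = 0.5.
Pure rolling means v = ωR; then KE = ½Mv² + ½I(v/R)² = ½(1+k)Mv² = (3/4)Mv².
Conserving energy between top and bottom: (3/4)Mv² = (3/4)Mv₀² + Mgh, hence v² = v₀² + 2gh/(1+k).
v = √(4.83² + 2×10×1.97/1.5) = √49.6 ≈ 7.04 m/s.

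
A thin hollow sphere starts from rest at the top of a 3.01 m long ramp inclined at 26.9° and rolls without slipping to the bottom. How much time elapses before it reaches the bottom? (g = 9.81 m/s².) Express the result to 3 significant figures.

Here I = (2/3)MR², so the shape factor k = I/(MR²) = 2/3.
Translational: Mg sinθ − f = Ma. Rotational about the CM: fR = Iα = kMRa, so f = kMa.
Hence a = g sinθ/(1+k) = 9.81×sin26.9°/1.667 = 2.663 m/s².
Starting from rest, L = ½at², so t = √(2L/a) = √(2×3.01/2.663) ≈ 1.50 s.

t ≈ 1.50 s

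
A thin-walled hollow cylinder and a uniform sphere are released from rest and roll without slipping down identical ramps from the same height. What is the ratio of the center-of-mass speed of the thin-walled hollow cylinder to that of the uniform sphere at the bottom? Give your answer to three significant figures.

Each satisfies Mgh = ½(1+k)Mv² with k = I/(MR²), so v ∝ 1/√(1+k).
For the thin-walled hollow cylinder k = 1; for the uniform sphere k = 0.4.
v₁/v₂ = √((1+k₂)/(1+k₁)) = √(1.4/2) ≈ 0.837.

v_ratio ≈ 0.837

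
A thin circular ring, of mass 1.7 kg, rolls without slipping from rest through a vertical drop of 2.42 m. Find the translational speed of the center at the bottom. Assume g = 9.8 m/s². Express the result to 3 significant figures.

v ≈ 4.87 m/s

With I = MR², the ratio k = I/(MR²) is 1.
Pure rolling means v = ωR; then KE = ½Mv² + ½I(v/R)² = ½(1+k)Mv² = Mv².
Energy conservation: Mgh = Mv², so v = √(2gh/(1+k)) = √(2 × 9.8 × 2.42 / 2) ≈ 4.87 m/s.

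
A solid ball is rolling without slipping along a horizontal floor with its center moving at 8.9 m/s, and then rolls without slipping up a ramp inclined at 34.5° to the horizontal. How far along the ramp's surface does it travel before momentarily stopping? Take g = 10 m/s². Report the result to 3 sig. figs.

d ≈ 9.79 m

Here I = (2/5)MR², so the shape factor k = I/(MR²) = 0.4.
The rolling condition ω = v/R makes the rotational term ½I(v/R)² = ½kMv², so KE_total = ½(1+k)Mv² = (7/10)Mv².
Setting this equal to Mgh gives the vertical rise h = (1+k)v₀²/(2g) = 1.4×8.9²/(2×10) = 5.545 m.
The distance along the slope is d = h/sinθ = 5.545/sin34.5° ≈ 9.79 m.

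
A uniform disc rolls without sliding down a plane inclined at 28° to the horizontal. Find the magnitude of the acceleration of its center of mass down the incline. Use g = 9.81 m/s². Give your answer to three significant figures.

For this body I = (1/2)MR², i.e. k = I/(MR²) = 0.5.
Along the incline Mg sinθ − f = Ma, and torque about the center fR = Iα = kMR²(a/R) gives f = kMa.
Eliminating f: Mg sinθ = (1+k)Ma, so a = g sinθ/(1+k) = 9.81 × sin28° / 1.5 ≈ 3.07 m/s².

a ≈ 3.07 m/s²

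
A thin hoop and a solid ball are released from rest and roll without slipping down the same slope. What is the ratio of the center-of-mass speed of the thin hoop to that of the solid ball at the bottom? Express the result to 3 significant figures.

v_ratio ≈ 0.837

Each satisfies Mgh = ½(1+k)Mv² with k = I/(MR²), so v ∝ 1/√(1+k).
For the thin hoop k = 1; for the solid ball k = 0.4.
v₁/v₂ = √((1+k₂)/(1+k₁)) = √(1.4/2) ≈ 0.837.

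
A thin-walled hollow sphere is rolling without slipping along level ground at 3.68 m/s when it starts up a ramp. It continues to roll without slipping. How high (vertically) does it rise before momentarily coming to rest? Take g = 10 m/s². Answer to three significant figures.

Here I = (2/3)MR², so the shape factor k = I/(MR²) = 2/3.
Rolling without slipping gives ω = v/R, so the total kinetic energy is ½Mv² + ½Iω² = ½(1+k)Mv² = (5/6)Mv².
At the top the kinetic energy is zero, so (5/6)Mv₀² = Mgh.
Thus h = (1+k)v₀²/(2g) = 1.667 × 3.68² / (2 × 10) ≈ 1.13 m.

h ≈ 1.13 m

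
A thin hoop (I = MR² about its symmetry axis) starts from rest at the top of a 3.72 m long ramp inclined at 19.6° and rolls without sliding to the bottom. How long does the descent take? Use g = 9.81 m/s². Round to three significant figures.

With I = MR², the ratio k = I/(MR²) is 1.
Newton's second law down the slope: Mg sinθ − f = Ma. The torque equation fR = Iα (with α = a/R) gives f = kMa.
Hence a = g sinθ/(1+k) = 9.81×sin19.6°/2 = 1.645 m/s².
With constant a from rest, t = √(2L/a) = √(2·3.72/1.645) ≈ 2.13 s.

t ≈ 2.13 s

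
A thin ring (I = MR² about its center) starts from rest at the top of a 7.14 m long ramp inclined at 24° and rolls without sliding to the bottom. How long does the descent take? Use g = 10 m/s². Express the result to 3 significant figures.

t ≈ 2.65 s

With I = MR², the ratio k = I/(MR²) is 1.
Along the incline Mg sinθ − f = Ma, and torque about the center fR = Iα = kMR²(a/R) gives f = kMa.
Hence a = g sinθ/(1+k) = 10×sin24°/2 = 2.034 m/s².
With constant a from rest, t = √(2L/a) = √(2·7.14/2.034) ≈ 2.65 s.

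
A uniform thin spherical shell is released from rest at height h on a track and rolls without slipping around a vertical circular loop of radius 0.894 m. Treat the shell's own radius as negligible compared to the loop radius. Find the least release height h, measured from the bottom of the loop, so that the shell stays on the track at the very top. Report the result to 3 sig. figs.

h_min ≈ 2.53 m

For this body I = (2/3)MR², i.e. k = I/(MR²) = 2/3.
At the top of the loop, the minimum-contact condition is Mg = Mv_top²/r, so v_top² = gr.
With ω = v/R, the kinetic energy at speed v is ½(1+k)Mv² = (5/6)Mv².
Energy conservation from release (height h) to the top (height 2r): Mgh = Mg(2r) + (5/6)M·gr.
Thus h_min = 2r + (1+k)r/2 = r(2 + 1.667/2) = 0.894 × 2.833 ≈ 2.53 m.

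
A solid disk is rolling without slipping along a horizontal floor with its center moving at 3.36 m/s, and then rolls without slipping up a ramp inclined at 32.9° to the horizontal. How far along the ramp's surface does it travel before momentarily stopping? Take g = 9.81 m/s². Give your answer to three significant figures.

d ≈ 1.59 m

The moment of inertia is (1/2)MR², giving k ≡ I/(MR²) = 0.5.
Pure rolling means v = ωR; then KE = ½Mv² + ½I(v/R)² = ½(1+k)Mv² = (3/4)Mv².
Setting this equal to Mgh gives the vertical rise h = (1+k)v₀²/(2g) = 1.5×3.36²/(2×9.81) = 0.8631 m.
Along the incline, d = h/sinθ = 0.8631/sin32.9° ≈ 1.59 m.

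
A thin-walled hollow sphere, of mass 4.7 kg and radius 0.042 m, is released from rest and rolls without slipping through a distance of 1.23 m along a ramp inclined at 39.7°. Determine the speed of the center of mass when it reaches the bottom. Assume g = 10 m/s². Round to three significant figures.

Here I = (2/3)MR², so the shape factor k = I/(MR²) = 2/3.
Rolling without slipping gives ω = v/R, so the total kinetic energy is ½Mv² + ½Iω² = ½(1+k)Mv² = (5/6)Mv².
The vertical drop is h = L sinθ = 1.23 × sin39.7° = 0.7857 m.
Energy conservation: Mgh = (5/6)Mv², so v = √(2gh/(1+k)) = √(2 × 10 × 0.7857 / 1.667) ≈ 3.07 m/s.

v ≈ 3.07 m/s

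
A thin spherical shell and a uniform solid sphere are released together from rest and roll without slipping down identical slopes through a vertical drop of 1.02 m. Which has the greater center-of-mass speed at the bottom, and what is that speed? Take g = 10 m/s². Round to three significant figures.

For rolling without slipping, Mgh = ½(1+k)Mv² where k = I/(MR²), so v = √(2gh/(1+k)).
Thin spherical shell: k = 2/3, giving v = √(2×10×1.02/1.667) = 3.499 m/s.
Uniform solid sphere: k = 0.4, giving v = √(2×10×1.02/1.4) = 3.817 m/s.
The smaller k wins: the uniform solid sphere, at ≈ 3.82 m/s.

the uniform solid sphere, at v ≈ 3.82 m/s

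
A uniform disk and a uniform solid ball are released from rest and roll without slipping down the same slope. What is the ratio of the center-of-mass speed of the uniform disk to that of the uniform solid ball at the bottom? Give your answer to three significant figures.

Each satisfies Mgh = ½(1+k)Mv² with k = I/(MR²), so v ∝ 1/√(1+k).
For the uniform disk k = 0.5; for the uniform solid ball k = 0.4.
v₁/v₂ = √((1+k₂)/(1+k₁)) = √(1.4/1.5) ≈ 0.966.

v_ratio ≈ 0.966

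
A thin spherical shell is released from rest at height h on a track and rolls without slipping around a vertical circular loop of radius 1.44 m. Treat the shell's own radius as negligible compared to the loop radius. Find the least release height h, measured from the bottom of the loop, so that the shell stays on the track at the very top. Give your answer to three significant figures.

For this body I = (2/3)MR², i.e. k = I/(MR²) = 2/3.
At the top, contact is just lost when gravity alone supplies the centripetal force: Mg = Mv_top²/r, i.e. v_top² = gr.
With ω = v/R, the kinetic energy at speed v is ½(1+k)Mv² = (5/6)Mv².
Energy conservation from release (height h) to the top (height 2r): Mgh = Mg(2r) + (5/6)M·gr.
Thus h_min = 2r + (1+k)r/2 = r(2 + 1.667/2) = 1.44 × 2.833 ≈ 4.08 m.

h_min ≈ 4.08 m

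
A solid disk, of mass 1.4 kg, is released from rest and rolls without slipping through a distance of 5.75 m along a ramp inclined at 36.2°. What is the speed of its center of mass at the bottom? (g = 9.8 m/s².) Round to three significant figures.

The moment of inertia is (1/2)MR², giving k ≡ I/(MR²) = 0.5.
Rolling without slipping gives ω = v/R, so the total kinetic energy is ½Mv² + ½Iω² = ½(1+k)Mv² = (3/4)Mv².
The vertical drop is h = L sinθ = 5.75 × sin36.2° = 3.396 m.
Setting Mgh = (3/4)Mv² gives v = √(2gh/(1+k)) = √(2·9.8·3.396/1.5) ≈ 6.66 m/s.

v ≈ 6.66 m/s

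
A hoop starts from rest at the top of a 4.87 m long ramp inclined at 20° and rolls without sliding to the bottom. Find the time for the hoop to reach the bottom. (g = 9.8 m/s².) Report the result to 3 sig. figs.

t ≈ 2.41 s

Here I = MR², so the shape factor k = I/(MR²) = 1.
Along the incline Mg sinθ − f = Ma, and torque about the center fR = Iα = kMR²(a/R) gives f = kMa.
Hence a = g sinθ/(1+k) = 9.8×sin20°/2 = 1.676 m/s².
Starting from rest, L = ½at², so t = √(2L/a) = √(2×4.87/1.676) ≈ 2.41 s.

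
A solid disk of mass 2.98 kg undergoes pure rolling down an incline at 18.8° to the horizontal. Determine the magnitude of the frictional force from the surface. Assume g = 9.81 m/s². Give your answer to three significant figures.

f ≈ 3.14 N

With I = (1/2)MR², the ratio k = I/(MR²) is 0.5.
Newton's second law down the slope: Mg sinθ − f = Ma. The torque equation fR = Iα (with α = a/R) gives f = kMa.
Combining, a = g sinθ/(1+k) and f = kMa = kMg sinθ/(1+k).
f = 0.5 × 2.98 × 9.81 × sin18.8° / 1.5 ≈ 3.14 N.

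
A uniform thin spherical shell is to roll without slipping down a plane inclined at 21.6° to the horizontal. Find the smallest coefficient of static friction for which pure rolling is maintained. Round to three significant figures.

μ_min ≈ 0.158

For this body I = (2/3)MR², i.e. k = I/(MR²) = 2/3.
Along the incline Mg sinθ − f = Ma, and torque about the center fR = Iα = kMR²(a/R) gives f = kMa.
These give a = g sinθ/(1+k) and the required friction f = kMg sinθ/(1+k).
With N = Mg cosθ, the no-slip condition f ≤ μN gives μ_min = f/N = k tanθ/(1+k).
μ_min = (2/3) × tan21.6° / 1.667 ≈ 0.158.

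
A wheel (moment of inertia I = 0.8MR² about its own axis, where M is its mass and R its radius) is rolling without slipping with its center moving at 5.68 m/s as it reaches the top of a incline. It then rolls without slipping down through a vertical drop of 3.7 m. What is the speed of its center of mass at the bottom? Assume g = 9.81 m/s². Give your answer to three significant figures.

For this body I = 0.8MR², i.e. k = I/(MR²) = 0.8.
Since it rolls without slipping, ω = v/R and KE = ½Mv² + ½Iω² = ½(1+k)Mv² = (9/10)Mv².
Energy conservation: (9/10)Mv₀² + Mgh = (9/10)Mv², so v² = v₀² + 2gh/(1+k).
v = √(5.68² + 2×9.81×3.7/1.8) = √72.59 ≈ 8.52 m/s.

v ≈ 8.52 m/s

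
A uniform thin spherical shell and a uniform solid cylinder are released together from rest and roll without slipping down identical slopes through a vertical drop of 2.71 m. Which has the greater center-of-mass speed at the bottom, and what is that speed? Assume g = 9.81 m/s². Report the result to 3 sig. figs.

the uniform solid cylinder, at v ≈ 5.95 m/s

For rolling without slipping, Mgh = ½(1+k)Mv² where k = I/(MR²), so v = √(2gh/(1+k)).
Uniform thin spherical shell: k = 2/3, giving v = √(2×9.81×2.71/1.667) = 5.648 m/s.
Uniform solid cylinder: k = 0.5, giving v = √(2×9.81×2.71/1.5) = 5.954 m/s.
The smaller k wins: the uniform solid cylinder, at ≈ 5.95 m/s.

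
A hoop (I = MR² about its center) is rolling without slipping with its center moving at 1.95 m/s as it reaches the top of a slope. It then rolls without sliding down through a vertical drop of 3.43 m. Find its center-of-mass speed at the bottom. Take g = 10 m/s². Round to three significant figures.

Here I = MR², so the shape factor k = I/(MR²) = 1.
Since it rolls without slipping, ω = v/R and KE = ½Mv² + ½Iω² = ½(1+k)Mv² = Mv².
Energy conservation: Mv₀² + Mgh = Mv², so v² = v₀² + 2gh/(1+k).
v = √(1.95² + 2×10×3.43/2) = √38.1 ≈ 6.17 m/s.

v ≈ 6.17 m/s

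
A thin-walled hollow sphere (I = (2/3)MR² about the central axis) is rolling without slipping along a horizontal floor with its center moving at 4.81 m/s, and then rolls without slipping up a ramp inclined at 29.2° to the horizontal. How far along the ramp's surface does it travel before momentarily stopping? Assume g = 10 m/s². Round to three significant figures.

For this body I = (2/3)MR², i.e. k = I/(MR²) = 2/3.
The rolling condition ω = v/R makes the rotational term ½I(v/R)² = ½kMv², so KE_total = ½(1+k)Mv² = (5/6)Mv².
Setting this equal to Mgh gives the vertical rise h = (1+k)v₀²/(2g) = 1.667×4.81²/(2×10) = 1.928 m.
Along the incline, d = h/sinθ = 1.928/sin29.2° ≈ 3.95 m.

d ≈ 3.95 m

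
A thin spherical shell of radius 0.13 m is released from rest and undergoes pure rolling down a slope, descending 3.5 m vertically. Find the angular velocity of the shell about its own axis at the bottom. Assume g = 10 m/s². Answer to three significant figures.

For this body I = (2/3)MR², i.e. k = I/(MR²) = 2/3.
Rolling without slipping gives ω = v/R, so the total kinetic energy is ½Mv² + ½Iω² = ½(1+k)Mv² = (5/6)Mv².
Energy conservation Mgh = ½(1+k)Mv² gives v = √(2gh/(1+k)) = √(2 × 10 × 3.5 / 1.667) = 6.481 m/s.
The angular speed follows from ω = v/R = 6.481/0.13 ≈ 49.9 rad/s.

ω ≈ 49.9 rad/s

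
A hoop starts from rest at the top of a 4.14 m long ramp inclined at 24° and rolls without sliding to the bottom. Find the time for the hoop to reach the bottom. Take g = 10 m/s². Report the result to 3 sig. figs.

For this body I = MR², i.e. k = I/(MR²) = 1.
Along the incline Mg sinθ − f = Ma, and torque about the center fR = Iα = kMR²(a/R) gives f = kMa.
Hence a = g sinθ/(1+k) = 10×sin24°/2 = 2.034 m/s².
Starting from rest, L = ½at², so t = √(2L/a) = √(2×4.14/2.034) ≈ 2.02 s.

t ≈ 2.02 s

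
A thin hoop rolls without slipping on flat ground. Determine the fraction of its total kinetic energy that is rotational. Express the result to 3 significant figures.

fraction ≈ 0.500

Here I = MR², so the shape factor k = I/(MR²) = 1.
Since ω = v/R, the translational part is ½Mv² and the rotational part is ½I(v/R)² = ½kMv²; the total is ½(1+k)Mv².
The rotational fraction is therefore k/(1+k) = 1/2 ≈ 0.500.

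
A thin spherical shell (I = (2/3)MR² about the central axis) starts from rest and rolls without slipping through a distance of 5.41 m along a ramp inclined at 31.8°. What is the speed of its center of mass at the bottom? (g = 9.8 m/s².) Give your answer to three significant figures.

With I = (2/3)MR², the ratio k = I/(MR²) is 2/3.
Since it rolls without slipping, ω = v/R and KE = ½Mv² + ½Iω² = ½(1+k)Mv² = (5/6)Mv².
The vertical drop is h = L sinθ = 5.41 × sin31.8° = 2.851 m.
Energy conservation: Mgh = (5/6)Mv², so v = √(2gh/(1+k)) = √(2 × 9.8 × 2.851 / 1.667) ≈ 5.79 m/s.

v ≈ 5.79 m/s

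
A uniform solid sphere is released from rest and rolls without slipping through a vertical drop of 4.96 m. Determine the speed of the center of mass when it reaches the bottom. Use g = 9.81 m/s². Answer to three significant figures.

Here I = (2/5)MR², so the shape factor k = I/(MR²) = 0.4.
Since it rolls without slipping, ω = v/R and KE = ½Mv² + ½Iω² = ½(1+k)Mv² = (7/10)Mv².
Setting Mgh = (7/10)Mv² gives v = √(2gh/(1+k)) = √(2·9.81·4.96/1.4) ≈ 8.34 m/s.

v ≈ 8.34 m/s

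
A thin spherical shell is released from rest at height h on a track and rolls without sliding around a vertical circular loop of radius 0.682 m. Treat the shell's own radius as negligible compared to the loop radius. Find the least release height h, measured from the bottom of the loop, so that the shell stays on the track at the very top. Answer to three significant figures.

h_min ≈ 1.93 m

Here I = (2/3)MR², so the shape factor k = I/(MR²) = 2/3.
At the top, contact is just lost when gravity alone supplies the centripetal force: Mg = Mv_top²/r, i.e. v_top² = gr.
With ω = v/R, the kinetic energy at speed v is ½(1+k)Mv² = (5/6)Mv².
Energy conservation from release (height h) to the top (height 2r): Mgh = Mg(2r) + (5/6)M·gr.
Thus h_min = 2r + (1+k)r/2 = r(2 + 1.667/2) = 0.682 × 2.833 ≈ 1.93 m.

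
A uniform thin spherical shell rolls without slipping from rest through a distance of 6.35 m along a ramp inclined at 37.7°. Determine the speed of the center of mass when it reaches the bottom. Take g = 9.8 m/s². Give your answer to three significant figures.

Here I = (2/3)MR², so the shape factor k = I/(MR²) = 2/3.
Since it rolls without slipping, ω = v/R and KE = ½Mv² + ½Iω² = ½(1+k)Mv² = (5/6)Mv².
The vertical drop is h = L sinθ = 6.35 × sin37.7° = 3.883 m.
Setting Mgh = (5/6)Mv² gives v = √(2gh/(1+k)) = √(2·9.8·3.883/1.667) ≈ 6.76 m/s.

v ≈ 6.76 m/s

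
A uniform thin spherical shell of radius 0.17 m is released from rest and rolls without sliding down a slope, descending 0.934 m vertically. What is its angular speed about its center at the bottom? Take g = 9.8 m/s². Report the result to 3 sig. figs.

ω ≈ 19.5 rad/s

The moment of inertia is (2/3)MR², giving k ≡ I/(MR²) = 2/3.
Rolling without slipping gives ω = v/R, so the total kinetic energy is ½Mv² + ½Iω² = ½(1+k)Mv² = (5/6)Mv².
Energy conservation Mgh = ½(1+k)Mv² gives v = √(2gh/(1+k)) = √(2 × 9.8 × 0.934 / 1.667) = 3.314 m/s.
The angular speed follows from ω = v/R = 3.314/0.17 ≈ 19.5 rad/s.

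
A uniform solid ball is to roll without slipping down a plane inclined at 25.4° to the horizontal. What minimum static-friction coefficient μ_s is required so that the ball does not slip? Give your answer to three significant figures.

μ_min ≈ 0.136

The moment of inertia is (2/5)MR², giving k ≡ I/(MR²) = 0.4.
Along the incline Mg sinθ − f = Ma, and torque about the center fR = Iα = kMR²(a/R) gives f = kMa.
These give a = g sinθ/(1+k) and the required friction f = kMg sinθ/(1+k).
The normal force is N = Mg cosθ, so μ_min = f/N = k tanθ/(1+k).
μ_min = 0.4 × tan25.4° / 1.4 ≈ 0.136.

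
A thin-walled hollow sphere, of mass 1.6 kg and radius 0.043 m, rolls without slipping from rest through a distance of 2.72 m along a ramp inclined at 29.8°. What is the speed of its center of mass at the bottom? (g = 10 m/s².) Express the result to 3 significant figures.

v ≈ 4.03 m/s

For this body I = (2/3)MR², i.e. k = I/(MR²) = 2/3.
Pure rolling means v = ωR; then KE = ½Mv² + ½I(v/R)² = ½(1+k)Mv² = (5/6)Mv².
The vertical drop is h = L sinθ = 2.72 × sin29.8° = 1.352 m.
Setting Mgh = (5/6)Mv² gives v = √(2gh/(1+k)) = √(2·10·1.352/1.667) ≈ 4.03 m/s.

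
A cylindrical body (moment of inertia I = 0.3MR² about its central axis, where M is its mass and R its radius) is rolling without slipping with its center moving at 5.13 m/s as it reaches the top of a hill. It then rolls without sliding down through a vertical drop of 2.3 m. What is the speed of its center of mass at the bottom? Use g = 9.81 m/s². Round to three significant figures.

For this body I = 0.3MR², i.e. k = I/(MR²) = 0.3.
Since it rolls without slipping, ω = v/R and KE = ½Mv² + ½Iω² = ½(1+k)Mv² = (13/20)Mv².
Energy conservation: (13/20)Mv₀² + Mgh = (13/20)Mv², so v² = v₀² + 2gh/(1+k).
v = √(5.13² + 2×9.81×2.3/1.3) = √61.03 ≈ 7.81 m/s.

v ≈ 7.81 m/s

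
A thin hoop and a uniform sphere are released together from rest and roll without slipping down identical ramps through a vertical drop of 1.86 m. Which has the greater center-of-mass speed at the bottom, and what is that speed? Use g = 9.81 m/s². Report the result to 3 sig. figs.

For rolling without slipping, Mgh = ½(1+k)Mv² where k = I/(MR²), so v = √(2gh/(1+k)).
Thin hoop: k = 1, giving v = √(2×9.81×1.86/2) = 4.272 m/s.
Uniform sphere: k = 0.4, giving v = √(2×9.81×1.86/1.4) = 5.106 m/s.
The smaller k wins: the uniform sphere, at ≈ 5.11 m/s.

the uniform sphere, at v ≈ 5.11 m/s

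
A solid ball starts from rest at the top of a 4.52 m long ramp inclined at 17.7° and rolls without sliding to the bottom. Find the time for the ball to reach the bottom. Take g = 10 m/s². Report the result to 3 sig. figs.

With I = (2/5)MR², the ratio k = I/(MR²) is 0.4.
Newton's second law down the slope: Mg sinθ − f = Ma. The torque equation fR = Iα (with α = a/R) gives f = kMa.
Hence a = g sinθ/(1+k) = 10×sin17.7°/1.4 = 2.172 m/s².
With constant a from rest, t = √(2L/a) = √(2·4.52/2.172) ≈ 2.04 s.

t ≈ 2.04 s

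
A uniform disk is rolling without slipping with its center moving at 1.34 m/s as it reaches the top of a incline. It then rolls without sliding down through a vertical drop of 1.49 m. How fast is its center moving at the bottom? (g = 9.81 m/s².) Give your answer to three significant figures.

Here I = (1/2)MR², so the shape factor k = I/(MR²) = 0.5.
Pure rolling means v = ωR; then KE = ½Mv² + ½I(v/R)² = ½(1+k)Mv² = (3/4)Mv².
Energy conservation: (3/4)Mv₀² + Mgh = (3/4)Mv², so v² = v₀² + 2gh/(1+k).
v = √(1.34² + 2×9.81×1.49/1.5) = √21.28 ≈ 4.61 m/s.

v ≈ 4.61 m/s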